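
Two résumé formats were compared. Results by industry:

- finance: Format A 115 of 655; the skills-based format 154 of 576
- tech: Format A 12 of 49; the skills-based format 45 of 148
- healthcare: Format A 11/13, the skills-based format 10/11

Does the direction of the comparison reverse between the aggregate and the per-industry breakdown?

No

Finance: Format A 115/655 = 17.6%, the skills-based format 154/576 = 26.7% → the skills-based format
Tech: Format A 12/49 = 24.5%, the skills-based format 45/148 = 30.4% → the skills-based format
Healthcare: Format A 11/13 = 84.6%, the skills-based format 10/11 = 90.9% → the skills-based format
Overall: Format A 138/717 = 19.2%, the skills-based format 209/735 = 28.4% → the skills-based format
The skills-based format wins overall and in every industry group — no reversal.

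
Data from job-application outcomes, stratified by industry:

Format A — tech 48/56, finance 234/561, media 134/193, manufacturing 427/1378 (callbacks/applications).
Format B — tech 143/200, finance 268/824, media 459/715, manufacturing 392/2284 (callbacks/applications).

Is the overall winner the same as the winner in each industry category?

Yes

Tech: Format A 48/56 = 85.7%, Format B 143/200 = 71.5% → Format A
Finance: Format A 234/561 = 41.7%, Format B 268/824 = 32.5% → Format A
Media: Format A 134/193 = 69.4%, Format B 459/715 = 64.2% → Format A
Manufacturing: Format A 427/1378 = 31.0%, Format B 392/2284 = 17.2% → Format A
Overall: Format A 843/2188 = 38.5%, Format B 1262/4023 = 31.4% → Format A
Format A wins overall and in every industry group — no reversal.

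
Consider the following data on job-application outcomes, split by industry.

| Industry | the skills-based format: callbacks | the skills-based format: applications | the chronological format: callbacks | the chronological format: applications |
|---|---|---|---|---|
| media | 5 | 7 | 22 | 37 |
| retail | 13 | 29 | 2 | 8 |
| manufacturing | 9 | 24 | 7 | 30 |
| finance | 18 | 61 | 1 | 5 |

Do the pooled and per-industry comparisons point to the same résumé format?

Media: the skills-based format 5/7 = 71.4%, the chronological format 22/37 = 59.5% → the skills-based format
Retail: the skills-based format 13/29 = 44.8%, the chronological format 2/8 = 25.0% → the skills-based format
Manufacturing: the skills-based format 9/24 = 37.5%, the chronological format 7/30 = 23.3% → the skills-based format
Finance: the skills-based format 18/61 = 29.5%, the chronological format 1/5 = 20.0% → the skills-based format
Overall: the skills-based format 45/121 = 37.2%, the chronological format 32/80 = 40.0% → the chronological format
The skills-based format wins each industry group but the chronological format wins overall — the comparison reverses. The skills-based format's applications skew toward finance, which has a lower base rate.

No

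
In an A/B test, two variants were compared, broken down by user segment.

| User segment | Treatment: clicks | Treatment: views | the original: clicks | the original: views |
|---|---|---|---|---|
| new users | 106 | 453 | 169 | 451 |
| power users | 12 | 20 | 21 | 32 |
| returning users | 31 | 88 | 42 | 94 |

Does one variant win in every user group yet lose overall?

New users: Treatment 106/453 = 23.4%, the original 169/451 = 37.5% → the original
Power users: Treatment 12/20 = 60.0%, the original 21/32 = 65.6% → the original
Returning users: Treatment 31/88 = 35.2%, the original 42/94 = 44.7% → the original
Overall: Treatment 149/561 = 26.6%, the original 232/577 = 40.2% → the original
The original wins overall and in every user group — no reversal.

No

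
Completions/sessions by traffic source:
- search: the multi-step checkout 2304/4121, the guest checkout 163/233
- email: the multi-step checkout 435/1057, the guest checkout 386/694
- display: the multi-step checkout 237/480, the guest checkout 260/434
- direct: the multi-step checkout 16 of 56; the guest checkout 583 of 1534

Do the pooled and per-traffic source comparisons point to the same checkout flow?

No

Search: the multi-step checkout 2304/4121 = 55.9%, the guest checkout 163/233 = 70.0% → the guest checkout
Email: the multi-step checkout 435/1057 = 41.2%, the guest checkout 386/694 = 55.6% → the guest checkout
Display: the multi-step checkout 237/480 = 49.4%, the guest checkout 260/434 = 59.9% → the guest checkout
Direct: the multi-step checkout 16/56 = 28.6%, the guest checkout 583/1534 = 38.0% → the guest checkout
Overall: the multi-step checkout 2992/5714 = 52.4%, the guest checkout 1392/2895 = 48.1% → the multi-step checkout
The guest checkout wins each traffic group but the multi-step checkout wins overall — the comparison reverses. The guest checkout's sessions skew toward direct, which has a lower base rate.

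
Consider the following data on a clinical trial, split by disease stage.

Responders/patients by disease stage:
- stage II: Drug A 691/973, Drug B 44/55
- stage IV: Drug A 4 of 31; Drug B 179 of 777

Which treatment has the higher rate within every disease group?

Drug B

Stage II: Drug A 691/973 = 71.0%, Drug B 44/55 = 80.0% → Drug B
Stage IV: Drug A 4/31 = 12.9%, Drug B 179/777 = 23.0% → Drug B
Drug B has the higher rate in both groups.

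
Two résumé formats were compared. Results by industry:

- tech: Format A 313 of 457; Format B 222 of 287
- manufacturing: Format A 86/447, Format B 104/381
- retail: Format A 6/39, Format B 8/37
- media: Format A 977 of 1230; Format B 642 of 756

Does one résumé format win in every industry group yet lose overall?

Tech: Format A 313/457 = 68.5%, Format B 222/287 = 77.4% → Format B
Manufacturing: Format A 86/447 = 19.2%, Format B 104/381 = 27.3% → Format B
Retail: Format A 6/39 = 15.4%, Format B 8/37 = 21.6% → Format B
Media: Format A 977/1230 = 79.4%, Format B 642/756 = 84.9% → Format B
Overall: Format A 1382/2173 = 63.6%, Format B 976/1461 = 66.8% → Format B
Format B wins overall and in every industry group — no reversal.

No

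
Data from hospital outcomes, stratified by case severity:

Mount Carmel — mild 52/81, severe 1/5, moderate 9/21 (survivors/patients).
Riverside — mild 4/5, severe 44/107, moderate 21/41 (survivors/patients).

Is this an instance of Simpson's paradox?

Mild: Mount Carmel 52/81 = 64.2%, Riverside 4/5 = 80.0% → Riverside
Severe: Mount Carmel 1/5 = 20.0%, Riverside 44/107 = 41.1% → Riverside
Moderate: Mount Carmel 9/21 = 42.9%, Riverside 21/41 = 51.2% → Riverside
Overall: Mount Carmel 62/107 = 57.9%, Riverside 69/153 = 45.1% → Mount Carmel
Riverside wins each case group but Mount Carmel wins overall — the comparison reverses. Riverside's patients skew toward severe, which has a lower base rate.

Yes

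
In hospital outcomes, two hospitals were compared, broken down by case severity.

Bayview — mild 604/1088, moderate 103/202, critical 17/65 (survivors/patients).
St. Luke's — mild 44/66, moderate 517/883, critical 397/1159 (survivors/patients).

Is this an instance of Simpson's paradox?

Yes

Mild: Bayview 604/1088 = 55.5%, St. Luke's 44/66 = 66.7% → St. Luke's
Moderate: Bayview 103/202 = 51.0%, St. Luke's 517/883 = 58.6% → St. Luke's
Critical: Bayview 17/65 = 26.2%, St. Luke's 397/1159 = 34.3% → St. Luke's
Overall: Bayview 724/1355 = 53.4%, St. Luke's 958/2108 = 45.4% → Bayview
St. Luke's wins each case group but Bayview wins overall — the comparison reverses. St. Luke's's patients skew toward critical, which has a lower base rate.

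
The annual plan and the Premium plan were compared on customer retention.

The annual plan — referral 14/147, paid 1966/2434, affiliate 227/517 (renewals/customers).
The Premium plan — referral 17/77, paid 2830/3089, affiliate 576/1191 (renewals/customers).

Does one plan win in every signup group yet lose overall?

Referral: the annual plan 14/147 = 9.5%, the Premium plan 17/77 = 22.1% → the Premium plan
Paid: the annual plan 1966/2434 = 80.8%, the Premium plan 2830/3089 = 91.6% → the Premium plan
Affiliate: the annual plan 227/517 = 43.9%, the Premium plan 576/1191 = 48.4% → the Premium plan
Overall: the annual plan 2207/3098 = 71.2%, the Premium plan 3423/4357 = 78.6% → the Premium plan
The Premium plan wins overall and in every signup group — no reversal.

No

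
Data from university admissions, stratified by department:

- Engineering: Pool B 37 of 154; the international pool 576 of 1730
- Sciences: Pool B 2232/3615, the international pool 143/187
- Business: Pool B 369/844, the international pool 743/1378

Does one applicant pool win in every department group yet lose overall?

Yes

Engineering: Pool B 37/154 = 24.0%, the international pool 576/1730 = 33.3% → the international pool
Sciences: Pool B 2232/3615 = 61.7%, the international pool 143/187 = 76.5% → the international pool
Business: Pool B 369/844 = 43.7%, the international pool 743/1378 = 53.9% → the international pool
Overall: Pool B 2638/4613 = 57.2%, the international pool 1462/3295 = 44.4% → Pool B
The international pool wins each department group but Pool B wins overall — the comparison reverses. The international pool's applicants skew toward Engineering, which has a lower base rate.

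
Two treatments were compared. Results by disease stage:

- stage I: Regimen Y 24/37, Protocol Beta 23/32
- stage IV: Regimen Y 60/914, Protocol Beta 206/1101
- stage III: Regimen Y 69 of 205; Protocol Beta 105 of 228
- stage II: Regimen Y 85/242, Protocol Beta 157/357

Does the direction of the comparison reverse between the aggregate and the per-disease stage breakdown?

Stage I: Regimen Y 24/37 = 64.9%, Protocol Beta 23/32 = 71.9% → Protocol Beta
Stage IV: Regimen Y 60/914 = 6.6%, Protocol Beta 206/1101 = 18.7% → Protocol Beta
Stage III: Regimen Y 69/205 = 33.7%, Protocol Beta 105/228 = 46.1% → Protocol Beta
Stage II: Regimen Y 85/242 = 35.1%, Protocol Beta 157/357 = 44.0% → Protocol Beta
Overall: Regimen Y 238/1398 = 17.0%, Protocol Beta 491/1718 = 28.6% → Protocol Beta
Protocol Beta wins overall and in every disease group — no reversal.

No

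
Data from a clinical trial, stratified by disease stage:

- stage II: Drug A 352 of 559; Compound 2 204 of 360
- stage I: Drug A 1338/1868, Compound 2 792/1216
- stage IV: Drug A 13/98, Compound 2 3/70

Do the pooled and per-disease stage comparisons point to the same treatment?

Yes

Stage II: Drug A 352/559 = 63.0%, Compound 2 204/360 = 56.7% → Drug A
Stage I: Drug A 1338/1868 = 71.6%, Compound 2 792/1216 = 65.1% → Drug A
Stage IV: Drug A 13/98 = 13.3%, Compound 2 3/70 = 4.3% → Drug A
Overall: Drug A 1703/2525 = 67.4%, Compound 2 999/1646 = 60.7% → Drug A
Drug A wins overall and in every disease group — no reversal.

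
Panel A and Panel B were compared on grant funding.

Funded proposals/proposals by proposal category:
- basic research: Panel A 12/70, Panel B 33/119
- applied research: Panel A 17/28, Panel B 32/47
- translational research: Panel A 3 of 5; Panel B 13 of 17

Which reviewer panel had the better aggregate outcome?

Panel B

Basic research: Panel A 12/70 = 17.1%, Panel B 33/119 = 27.7% → Panel B
Applied research: Panel A 17/28 = 60.7%, Panel B 32/47 = 68.1% → Panel B
Translational research: Panel A 3/5 = 60.0%, Panel B 13/17 = 76.5% → Panel B
Overall: Panel A 32/103 = 31.1%, Panel B 78/183 = 42.6% → Panel B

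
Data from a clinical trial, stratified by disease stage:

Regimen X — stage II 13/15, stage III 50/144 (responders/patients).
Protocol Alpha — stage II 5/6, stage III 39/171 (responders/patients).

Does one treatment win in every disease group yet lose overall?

Stage II: Regimen X 13/15 = 86.7%, Protocol Alpha 5/6 = 83.3% → Regimen X
Stage III: Regimen X 50/144 = 34.7%, Protocol Alpha 39/171 = 22.8% → Regimen X
Overall: Regimen X 63/159 = 39.6%, Protocol Alpha 44/177 = 24.9% → Regimen X
Regimen X wins overall and in every disease group — no reversal.

No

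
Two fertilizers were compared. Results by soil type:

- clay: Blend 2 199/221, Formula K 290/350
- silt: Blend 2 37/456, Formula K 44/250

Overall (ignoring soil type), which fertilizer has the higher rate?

Clay: Blend 2 199/221 = 90.0%, Formula K 290/350 = 82.9% → Blend 2
Silt: Blend 2 37/456 = 8.1%, Formula K 44/250 = 17.6% → Formula K
Overall: Blend 2 236/677 = 34.9%, Formula K 334/600 = 55.7% → Formula K
(Neither sweeps every soil group, but Formula K has the higher pooled rate.)

Formula K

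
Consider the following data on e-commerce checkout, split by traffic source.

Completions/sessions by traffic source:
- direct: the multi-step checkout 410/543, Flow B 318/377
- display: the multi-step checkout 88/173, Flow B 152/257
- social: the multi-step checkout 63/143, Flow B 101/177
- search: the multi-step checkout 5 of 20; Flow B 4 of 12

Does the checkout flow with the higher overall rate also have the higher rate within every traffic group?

Yes

Direct: the multi-step checkout 410/543 = 75.5%, Flow B 318/377 = 84.4% → Flow B
Display: the multi-step checkout 88/173 = 50.9%, Flow B 152/257 = 59.1% → Flow B
Social: the multi-step checkout 63/143 = 44.1%, Flow B 101/177 = 57.1% → Flow B
Search: the multi-step checkout 5/20 = 25.0%, Flow B 4/12 = 33.3% → Flow B
Overall: the multi-step checkout 566/879 = 64.4%, Flow B 575/823 = 69.9% → Flow B
Flow B wins overall and in every traffic group — no reversal.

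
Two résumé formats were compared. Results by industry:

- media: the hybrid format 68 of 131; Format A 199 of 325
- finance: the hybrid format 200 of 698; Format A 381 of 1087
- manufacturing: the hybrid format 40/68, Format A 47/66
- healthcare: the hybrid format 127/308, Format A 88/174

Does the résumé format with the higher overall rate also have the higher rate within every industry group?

Media: the hybrid format 68/131 = 51.9%, Format A 199/325 = 61.2% → Format A
Finance: the hybrid format 200/698 = 28.7%, Format A 381/1087 = 35.1% → Format A
Manufacturing: the hybrid format 40/68 = 58.8%, Format A 47/66 = 71.2% → Format A
Healthcare: the hybrid format 127/308 = 41.2%, Format A 88/174 = 50.6% → Format A
Overall: the hybrid format 435/1205 = 36.1%, Format A 715/1652 = 43.3% → Format A
Format A wins overall and in every industry group — no reversal.

Yes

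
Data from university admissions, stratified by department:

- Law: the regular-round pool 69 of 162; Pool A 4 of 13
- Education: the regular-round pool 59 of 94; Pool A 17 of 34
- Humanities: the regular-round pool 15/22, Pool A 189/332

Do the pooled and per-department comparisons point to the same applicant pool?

Law: the regular-round pool 69/162 = 42.6%, Pool A 4/13 = 30.8% → the regular-round pool
Education: the regular-round pool 59/94 = 62.8%, Pool A 17/34 = 50.0% → the regular-round pool
Humanities: the regular-round pool 15/22 = 68.2%, Pool A 189/332 = 56.9% → the regular-round pool
Overall: the regular-round pool 143/278 = 51.4%, Pool A 210/379 = 55.4% → Pool A
The regular-round pool wins each department group but Pool A wins overall — the comparison reverses. The regular-round pool's applicants skew toward Law, which has a lower base rate.

No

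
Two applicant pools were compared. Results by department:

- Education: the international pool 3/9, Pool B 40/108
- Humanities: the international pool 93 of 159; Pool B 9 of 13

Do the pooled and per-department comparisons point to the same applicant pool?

No

Education: the international pool 3/9 = 33.3%, Pool B 40/108 = 37.0% → Pool B
Humanities: the international pool 93/159 = 58.5%, Pool B 9/13 = 69.2% → Pool B
Overall: the international pool 96/168 = 57.1%, Pool B 49/121 = 40.5% → the international pool
Pool B wins each department group but the international pool wins overall — the comparison reverses. Pool B's applicants skew toward Education, which has a lower base rate.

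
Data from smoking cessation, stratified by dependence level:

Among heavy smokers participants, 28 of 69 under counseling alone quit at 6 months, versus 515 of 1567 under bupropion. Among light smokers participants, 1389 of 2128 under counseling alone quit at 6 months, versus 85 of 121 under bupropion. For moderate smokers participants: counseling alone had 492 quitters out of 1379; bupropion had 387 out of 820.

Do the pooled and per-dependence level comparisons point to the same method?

No

Heavy smokers: counseling alone 28/69 = 40.6%, bupropion 515/1567 = 32.9% → counseling alone
Light smokers: counseling alone 1389/2128 = 65.3%, bupropion 85/121 = 70.2% → bupropion
Moderate smokers: counseling alone 492/1379 = 35.7%, bupropion 387/820 = 47.2% → bupropion
Overall: counseling alone 1909/3576 = 53.4%, bupropion 987/2508 = 39.4% → counseling alone
Neither sweeps: counseling alone wins 1 of 3 groups, bupropion wins 2. Counseling alone wins overall but not every group — no Simpson reversal.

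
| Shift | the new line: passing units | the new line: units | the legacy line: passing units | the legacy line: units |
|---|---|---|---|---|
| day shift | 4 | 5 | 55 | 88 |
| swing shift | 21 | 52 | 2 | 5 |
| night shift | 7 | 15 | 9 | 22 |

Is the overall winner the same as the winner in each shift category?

Day shift: the new line 4/5 = 80.0%, the legacy line 55/88 = 62.5% → the new line
Swing shift: the new line 21/52 = 40.4%, the legacy line 2/5 = 40.0% → the new line
Night shift: the new line 7/15 = 46.7%, the legacy line 9/22 = 40.9% → the new line
Overall: the new line 32/72 = 44.4%, the legacy line 66/115 = 57.4% → the legacy line
The new line wins each shift group but the legacy line wins overall — the comparison reverses. The new line's units skew toward swing shift, which has a lower base rate.

No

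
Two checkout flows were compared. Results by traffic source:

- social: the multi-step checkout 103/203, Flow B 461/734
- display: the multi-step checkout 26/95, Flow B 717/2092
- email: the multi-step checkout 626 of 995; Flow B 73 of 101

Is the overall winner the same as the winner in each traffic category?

Social: the multi-step checkout 103/203 = 50.7%, Flow B 461/734 = 62.8% → Flow B
Display: the multi-step checkout 26/95 = 27.4%, Flow B 717/2092 = 34.3% → Flow B
Email: the multi-step checkout 626/995 = 62.9%, Flow B 73/101 = 72.3% → Flow B
Overall: the multi-step checkout 755/1293 = 58.4%, Flow B 1251/2927 = 42.7% → the multi-step checkout
Flow B wins each traffic group but the multi-step checkout wins overall — the comparison reverses. Flow B's sessions skew toward display, which has a lower base rate.

No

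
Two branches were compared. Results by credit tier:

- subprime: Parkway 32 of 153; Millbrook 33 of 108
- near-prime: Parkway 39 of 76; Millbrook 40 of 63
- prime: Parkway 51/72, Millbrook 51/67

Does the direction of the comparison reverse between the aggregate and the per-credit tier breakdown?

No

Subprime: Parkway 32/153 = 20.9%, Millbrook 33/108 = 30.6% → Millbrook
Near-prime: Parkway 39/76 = 51.3%, Millbrook 40/63 = 63.5% → Millbrook
Prime: Parkway 51/72 = 70.8%, Millbrook 51/67 = 76.1% → Millbrook
Overall: Parkway 122/301 = 40.5%, Millbrook 124/238 = 52.1% → Millbrook
Millbrook wins overall and in every credit group — no reversal.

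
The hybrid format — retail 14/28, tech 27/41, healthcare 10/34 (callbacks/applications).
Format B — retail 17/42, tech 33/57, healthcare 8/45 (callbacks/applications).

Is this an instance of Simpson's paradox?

No

Retail: the hybrid format 14/28 = 50.0%, Format B 17/42 = 40.5% → the hybrid format
Tech: the hybrid format 27/41 = 65.9%, Format B 33/57 = 57.9% → the hybrid format
Healthcare: the hybrid format 10/34 = 29.4%, Format B 8/45 = 17.8% → the hybrid format
Overall: the hybrid format 51/103 = 49.5%, Format B 58/144 = 40.3% → the hybrid format
The hybrid format wins overall and in every industry group — no reversal.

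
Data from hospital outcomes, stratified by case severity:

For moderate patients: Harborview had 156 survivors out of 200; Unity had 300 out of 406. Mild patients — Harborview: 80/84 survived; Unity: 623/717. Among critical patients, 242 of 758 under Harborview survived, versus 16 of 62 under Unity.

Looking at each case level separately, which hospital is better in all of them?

Moderate: Harborview 156/200 = 78.0%, Unity 300/406 = 73.9% → Harborview
Mild: Harborview 80/84 = 95.2%, Unity 623/717 = 86.9% → Harborview
Critical: Harborview 242/758 = 31.9%, Unity 16/62 = 25.8% → Harborview
Harborview has the higher rate in all 3 groups.

Harborview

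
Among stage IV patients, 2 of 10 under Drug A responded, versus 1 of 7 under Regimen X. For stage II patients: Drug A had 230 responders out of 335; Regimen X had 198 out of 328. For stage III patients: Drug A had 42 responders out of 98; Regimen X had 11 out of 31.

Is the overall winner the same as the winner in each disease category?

Yes

Stage IV: Drug A 2/10 = 20.0%, Regimen X 1/7 = 14.3% → Drug A
Stage II: Drug A 230/335 = 68.7%, Regimen X 198/328 = 60.4% → Drug A
Stage III: Drug A 42/98 = 42.9%, Regimen X 11/31 = 35.5% → Drug A
Overall: Drug A 274/443 = 61.9%, Regimen X 210/366 = 57.4% → Drug A
Drug A wins overall and in every disease group — no reversal.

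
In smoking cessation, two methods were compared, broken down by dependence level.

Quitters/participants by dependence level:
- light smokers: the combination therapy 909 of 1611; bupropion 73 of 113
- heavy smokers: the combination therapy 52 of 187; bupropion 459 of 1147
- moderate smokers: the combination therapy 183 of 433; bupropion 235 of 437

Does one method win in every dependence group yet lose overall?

Yes

Light smokers: the combination therapy 909/1611 = 56.4%, bupropion 73/113 = 64.6% → bupropion
Heavy smokers: the combination therapy 52/187 = 27.8%, bupropion 459/1147 = 40.0% → bupropion
Moderate smokers: the combination therapy 183/433 = 42.3%, bupropion 235/437 = 53.8% → bupropion
Overall: the combination therapy 1144/2231 = 51.3%, bupropion 767/1697 = 45.2% → the combination therapy
Bupropion wins each dependence group but the combination therapy wins overall — the comparison reverses. Bupropion's participants skew toward heavy smokers, which has a lower base rate.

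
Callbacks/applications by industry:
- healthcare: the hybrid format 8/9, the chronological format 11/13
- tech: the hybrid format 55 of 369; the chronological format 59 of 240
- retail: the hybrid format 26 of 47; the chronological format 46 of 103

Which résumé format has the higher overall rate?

the chronological format

Healthcare: the hybrid format 8/9 = 88.9%, the chronological format 11/13 = 84.6% → the hybrid format
Tech: the hybrid format 55/369 = 14.9%, the chronological format 59/240 = 24.6% → the chronological format
Retail: the hybrid format 26/47 = 55.3%, the chronological format 46/103 = 44.7% → the hybrid format
Overall: the hybrid format 89/425 = 20.9%, the chronological format 116/356 = 32.6% → the chronological format
(Neither sweeps every industry group, but the chronological format has the higher pooled rate.)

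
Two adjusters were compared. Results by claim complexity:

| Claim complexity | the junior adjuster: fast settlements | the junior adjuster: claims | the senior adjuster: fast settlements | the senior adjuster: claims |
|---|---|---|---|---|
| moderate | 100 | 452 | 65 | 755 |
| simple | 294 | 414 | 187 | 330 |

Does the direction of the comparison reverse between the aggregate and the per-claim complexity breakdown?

Moderate: the junior adjuster 100/452 = 22.1%, the senior adjuster 65/755 = 8.6% → the junior adjuster
Simple: the junior adjuster 294/414 = 71.0%, the senior adjuster 187/330 = 56.7% → the junior adjuster
Overall: the junior adjuster 394/866 = 45.5%, the senior adjuster 252/1085 = 23.2% → the junior adjuster
The junior adjuster wins overall and in every claim group — no reversal.

No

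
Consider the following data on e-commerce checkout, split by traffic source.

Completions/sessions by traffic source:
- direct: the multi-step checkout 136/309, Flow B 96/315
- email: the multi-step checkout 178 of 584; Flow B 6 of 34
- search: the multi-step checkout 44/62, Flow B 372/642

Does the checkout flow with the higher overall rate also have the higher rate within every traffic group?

No

Direct: the multi-step checkout 136/309 = 44.0%, Flow B 96/315 = 30.5% → the multi-step checkout
Email: the multi-step checkout 178/584 = 30.5%, Flow B 6/34 = 17.6% → the multi-step checkout
Search: the multi-step checkout 44/62 = 71.0%, Flow B 372/642 = 57.9% → the multi-step checkout
Overall: the multi-step checkout 358/955 = 37.5%, Flow B 474/991 = 47.8% → Flow B
The multi-step checkout wins each traffic group but Flow B wins overall — the comparison reverses. The multi-step checkout's sessions skew toward email, which has a lower base rate.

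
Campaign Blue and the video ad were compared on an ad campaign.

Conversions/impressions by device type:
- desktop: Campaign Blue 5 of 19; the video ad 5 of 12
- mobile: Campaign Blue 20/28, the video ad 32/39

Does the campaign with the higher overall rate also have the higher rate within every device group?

Desktop: Campaign Blue 5/19 = 26.3%, the video ad 5/12 = 41.7% → the video ad
Mobile: Campaign Blue 20/28 = 71.4%, the video ad 32/39 = 82.1% → the video ad
Overall: Campaign Blue 25/47 = 53.2%, the video ad 37/51 = 72.5% → the video ad
The video ad wins overall and in every device group — no reversal.

Yes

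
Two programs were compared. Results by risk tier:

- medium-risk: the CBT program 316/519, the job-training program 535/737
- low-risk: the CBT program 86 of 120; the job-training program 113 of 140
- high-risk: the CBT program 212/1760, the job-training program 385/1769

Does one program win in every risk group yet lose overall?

Medium-risk: the CBT program 316/519 = 60.9%, the job-training program 535/737 = 72.6% → the job-training program
Low-risk: the CBT program 86/120 = 71.7%, the job-training program 113/140 = 80.7% → the job-training program
High-risk: the CBT program 212/1760 = 12.0%, the job-training program 385/1769 = 21.8% → the job-training program
Overall: the CBT program 614/2399 = 25.6%, the job-training program 1033/2646 = 39.0% → the job-training program
The job-training program wins overall and in every risk group — no reversal.

No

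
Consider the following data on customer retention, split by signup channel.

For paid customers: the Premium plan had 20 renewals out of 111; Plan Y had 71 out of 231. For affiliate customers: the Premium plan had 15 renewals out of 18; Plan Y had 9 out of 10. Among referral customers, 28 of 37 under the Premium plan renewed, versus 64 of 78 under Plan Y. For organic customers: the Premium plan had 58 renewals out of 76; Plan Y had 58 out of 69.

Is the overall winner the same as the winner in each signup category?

Paid: the Premium plan 20/111 = 18.0%, Plan Y 71/231 = 30.7% → Plan Y
Affiliate: the Premium plan 15/18 = 83.3%, Plan Y 9/10 = 90.0% → Plan Y
Referral: the Premium plan 28/37 = 75.7%, Plan Y 64/78 = 82.1% → Plan Y
Organic: the Premium plan 58/76 = 76.3%, Plan Y 58/69 = 84.1% → Plan Y
Overall: the Premium plan 121/242 = 50.0%, Plan Y 202/388 = 52.1% → Plan Y
Plan Y wins overall and in every signup group — no reversal.

Yes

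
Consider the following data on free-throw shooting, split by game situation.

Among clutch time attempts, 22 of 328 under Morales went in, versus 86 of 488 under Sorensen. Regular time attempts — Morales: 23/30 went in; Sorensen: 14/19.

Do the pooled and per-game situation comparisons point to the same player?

No

Clutch time: Morales 22/328 = 6.7%, Sorensen 86/488 = 17.6% → Sorensen
Regular time: Morales 23/30 = 76.7%, Sorensen 14/19 = 73.7% → Morales
Overall: Morales 45/358 = 12.6%, Sorensen 100/507 = 19.7% → Sorensen
Neither sweeps: Morales wins 1 of 2 groups, Sorensen wins 1. Sorensen wins overall but not every group — no Simpson reversal.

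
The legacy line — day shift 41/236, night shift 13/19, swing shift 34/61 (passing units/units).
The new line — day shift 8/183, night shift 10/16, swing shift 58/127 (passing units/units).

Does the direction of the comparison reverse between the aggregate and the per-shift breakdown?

No

Day shift: the legacy line 41/236 = 17.4%, the new line 8/183 = 4.4% → the legacy line
Night shift: the legacy line 13/19 = 68.4%, the new line 10/16 = 62.5% → the legacy line
Swing shift: the legacy line 34/61 = 55.7%, the new line 58/127 = 45.7% → the legacy line
Overall: the legacy line 88/316 = 27.8%, the new line 76/326 = 23.3% → the legacy line
The legacy line wins overall and in every shift group — no reversal.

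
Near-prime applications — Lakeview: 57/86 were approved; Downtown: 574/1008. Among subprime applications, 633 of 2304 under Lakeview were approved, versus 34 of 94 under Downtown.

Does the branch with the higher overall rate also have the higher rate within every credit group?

No

Near-prime: Lakeview 57/86 = 66.3%, Downtown 574/1008 = 56.9% → Lakeview
Subprime: Lakeview 633/2304 = 27.5%, Downtown 34/94 = 36.2% → Downtown
Overall: Lakeview 690/2390 = 28.9%, Downtown 608/1102 = 55.2% → Downtown
Neither sweeps: Lakeview wins 1 of 2 groups, Downtown wins 1. Downtown wins overall but not every group — no Simpson reversal.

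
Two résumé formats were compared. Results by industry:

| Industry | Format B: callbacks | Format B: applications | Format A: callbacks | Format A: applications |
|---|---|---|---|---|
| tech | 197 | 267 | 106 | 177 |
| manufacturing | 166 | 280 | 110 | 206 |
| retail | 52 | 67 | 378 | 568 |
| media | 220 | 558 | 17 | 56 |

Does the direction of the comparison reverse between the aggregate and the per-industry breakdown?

Yes

Tech: Format B 197/267 = 73.8%, Format A 106/177 = 59.9% → Format B
Manufacturing: Format B 166/280 = 59.3%, Format A 110/206 = 53.4% → Format B
Retail: Format B 52/67 = 77.6%, Format A 378/568 = 66.5% → Format B
Media: Format B 220/558 = 39.4%, Format A 17/56 = 30.4% → Format B
Overall: Format B 635/1172 = 54.2%, Format A 611/1007 = 60.7% → Format A
Format B wins each industry group but Format A wins overall — the comparison reverses. Format B's applications skew toward media, which has a lower base rate.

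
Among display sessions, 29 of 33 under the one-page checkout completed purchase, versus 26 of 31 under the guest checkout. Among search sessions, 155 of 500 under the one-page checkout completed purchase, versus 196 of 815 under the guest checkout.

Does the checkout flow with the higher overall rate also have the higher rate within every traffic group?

Display: the one-page checkout 29/33 = 87.9%, the guest checkout 26/31 = 83.9% → the one-page checkout
Search: the one-page checkout 155/500 = 31.0%, the guest checkout 196/815 = 24.0% → the one-page checkout
Overall: the one-page checkout 184/533 = 34.5%, the guest checkout 222/846 = 26.2% → the one-page checkout
The one-page checkout wins overall and in every traffic group — no reversal.

Yes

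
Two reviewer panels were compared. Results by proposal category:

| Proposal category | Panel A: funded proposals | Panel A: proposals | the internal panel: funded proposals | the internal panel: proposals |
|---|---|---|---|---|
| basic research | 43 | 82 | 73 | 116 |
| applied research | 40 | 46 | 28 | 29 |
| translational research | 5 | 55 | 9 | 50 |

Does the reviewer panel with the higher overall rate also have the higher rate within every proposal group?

Basic research: Panel A 43/82 = 52.4%, the internal panel 73/116 = 62.9% → the internal panel
Applied research: Panel A 40/46 = 87.0%, the internal panel 28/29 = 96.6% → the internal panel
Translational research: Panel A 5/55 = 9.1%, the internal panel 9/50 = 18.0% → the internal panel
Overall: Panel A 88/183 = 48.1%, the internal panel 110/195 = 56.4% → the internal panel
The internal panel wins overall and in every proposal group — no reversal.

Yes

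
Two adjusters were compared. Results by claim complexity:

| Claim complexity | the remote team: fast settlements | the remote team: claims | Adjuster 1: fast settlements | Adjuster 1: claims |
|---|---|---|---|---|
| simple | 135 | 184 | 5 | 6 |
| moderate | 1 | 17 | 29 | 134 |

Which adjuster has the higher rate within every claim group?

Adjuster 1

Simple: the remote team 135/184 = 73.4%, Adjuster 1 5/6 = 83.3% → Adjuster 1
Moderate: the remote team 1/17 = 5.9%, Adjuster 1 29/134 = 21.6% → Adjuster 1
Adjuster 1 has the higher rate in both groups.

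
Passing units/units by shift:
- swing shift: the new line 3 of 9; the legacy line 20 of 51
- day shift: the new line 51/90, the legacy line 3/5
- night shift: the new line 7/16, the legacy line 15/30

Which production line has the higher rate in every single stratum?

Swing shift: the new line 3/9 = 33.3%, the legacy line 20/51 = 39.2% → the legacy line
Day shift: the new line 51/90 = 56.7%, the legacy line 3/5 = 60.0% → the legacy line
Night shift: the new line 7/16 = 43.8%, the legacy line 15/30 = 50.0% → the legacy line
The legacy line has the higher rate in all 3 groups.

the legacy line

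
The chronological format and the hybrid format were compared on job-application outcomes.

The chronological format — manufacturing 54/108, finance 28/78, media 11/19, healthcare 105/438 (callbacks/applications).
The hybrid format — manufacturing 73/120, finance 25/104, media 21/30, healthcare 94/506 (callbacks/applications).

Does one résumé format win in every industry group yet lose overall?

Manufacturing: the chronological format 54/108 = 50.0%, the hybrid format 73/120 = 60.8% → the hybrid format
Finance: the chronological format 28/78 = 35.9%, the hybrid format 25/104 = 24.0% → the chronological format
Media: the chronological format 11/19 = 57.9%, the hybrid format 21/30 = 70.0% → the hybrid format
Healthcare: the chronological format 105/438 = 24.0%, the hybrid format 94/506 = 18.6% → the chronological format
Overall: the chronological format 198/643 = 30.8%, the hybrid format 213/760 = 28.0% → the chronological format
Neither sweeps: the chronological format wins 2 of 4 groups, the hybrid format wins 2. The chronological format wins overall but not every group — no Simpson reversal.

No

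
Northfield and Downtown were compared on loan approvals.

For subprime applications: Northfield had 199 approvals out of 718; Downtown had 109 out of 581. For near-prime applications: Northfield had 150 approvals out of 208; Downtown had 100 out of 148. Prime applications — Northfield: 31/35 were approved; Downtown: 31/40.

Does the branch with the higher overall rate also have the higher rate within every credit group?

Subprime: Northfield 199/718 = 27.7%, Downtown 109/581 = 18.8% → Northfield
Near-prime: Northfield 150/208 = 72.1%, Downtown 100/148 = 67.6% → Northfield
Prime: Northfield 31/35 = 88.6%, Downtown 31/40 = 77.5% → Northfield
Overall: Northfield 380/961 = 39.5%, Downtown 240/769 = 31.2% → Northfield
Northfield wins overall and in every credit group — no reversal.

Yes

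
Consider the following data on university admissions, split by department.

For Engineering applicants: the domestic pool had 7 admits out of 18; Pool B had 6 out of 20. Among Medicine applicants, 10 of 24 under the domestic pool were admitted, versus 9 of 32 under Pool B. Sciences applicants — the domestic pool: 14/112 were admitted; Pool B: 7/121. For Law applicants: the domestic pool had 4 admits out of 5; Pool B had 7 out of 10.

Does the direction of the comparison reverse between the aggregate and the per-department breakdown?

No

Engineering: the domestic pool 7/18 = 38.9%, Pool B 6/20 = 30.0% → the domestic pool
Medicine: the domestic pool 10/24 = 41.7%, Pool B 9/32 = 28.1% → the domestic pool
Sciences: the domestic pool 14/112 = 12.5%, Pool B 7/121 = 5.8% → the domestic pool
Law: the domestic pool 4/5 = 80.0%, Pool B 7/10 = 70.0% → the domestic pool
Overall: the domestic pool 35/159 = 22.0%, Pool B 29/183 = 15.8% → the domestic pool
The domestic pool wins overall and in every department group — no reversal.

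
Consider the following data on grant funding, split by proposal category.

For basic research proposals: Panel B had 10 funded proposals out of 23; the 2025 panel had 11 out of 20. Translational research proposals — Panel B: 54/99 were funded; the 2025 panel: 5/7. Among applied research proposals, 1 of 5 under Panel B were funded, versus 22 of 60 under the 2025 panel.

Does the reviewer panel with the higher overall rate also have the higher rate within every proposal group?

No

Basic research: Panel B 10/23 = 43.5%, the 2025 panel 11/20 = 55.0% → the 2025 panel
Translational research: Panel B 54/99 = 54.5%, the 2025 panel 5/7 = 71.4% → the 2025 panel
Applied research: Panel B 1/5 = 20.0%, the 2025 panel 22/60 = 36.7% → the 2025 panel
Overall: Panel B 65/127 = 51.2%, the 2025 panel 38/87 = 43.7% → Panel B
The 2025 panel wins each proposal group but Panel B wins overall — the comparison reverses. The 2025 panel's proposals skew toward applied research, which has a lower base rate.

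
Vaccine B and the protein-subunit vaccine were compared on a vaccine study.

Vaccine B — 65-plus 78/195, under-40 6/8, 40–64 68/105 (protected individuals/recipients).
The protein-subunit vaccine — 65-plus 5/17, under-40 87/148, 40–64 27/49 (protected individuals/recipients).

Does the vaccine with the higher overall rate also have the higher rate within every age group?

No

65-plus: Vaccine B 78/195 = 40.0%, the protein-subunit vaccine 5/17 = 29.4% → Vaccine B
Under-40: Vaccine B 6/8 = 75.0%, the protein-subunit vaccine 87/148 = 58.8% → Vaccine B
40–64: Vaccine B 68/105 = 64.8%, the protein-subunit vaccine 27/49 = 55.1% → Vaccine B
Overall: Vaccine B 152/308 = 49.4%, the protein-subunit vaccine 119/214 = 55.6% → the protein-subunit vaccine
Vaccine B wins each age group but the protein-subunit vaccine wins overall — the comparison reverses. Vaccine B's recipients skew toward 65-plus, which has a lower base rate.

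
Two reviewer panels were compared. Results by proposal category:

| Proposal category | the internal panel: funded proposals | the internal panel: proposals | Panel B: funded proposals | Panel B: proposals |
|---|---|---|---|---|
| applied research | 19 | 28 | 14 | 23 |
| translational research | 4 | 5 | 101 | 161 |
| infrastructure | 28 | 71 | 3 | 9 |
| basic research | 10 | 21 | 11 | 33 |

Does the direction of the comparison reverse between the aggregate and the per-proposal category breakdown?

Applied research: the internal panel 19/28 = 67.9%, Panel B 14/23 = 60.9% → the internal panel
Translational research: the internal panel 4/5 = 80.0%, Panel B 101/161 = 62.7% → the internal panel
Infrastructure: the internal panel 28/71 = 39.4%, Panel B 3/9 = 33.3% → the internal panel
Basic research: the internal panel 10/21 = 47.6%, Panel B 11/33 = 33.3% → the internal panel
Overall: the internal panel 61/125 = 48.8%, Panel B 129/226 = 57.1% → Panel B
The internal panel wins each proposal group but Panel B wins overall — the comparison reverses. The internal panel's proposals skew toward infrastructure, which has a lower base rate.

Yes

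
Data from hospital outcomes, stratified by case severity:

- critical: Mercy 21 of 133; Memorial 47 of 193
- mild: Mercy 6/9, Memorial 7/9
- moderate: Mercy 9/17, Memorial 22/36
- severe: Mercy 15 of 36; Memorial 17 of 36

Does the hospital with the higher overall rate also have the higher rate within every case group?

Critical: Mercy 21/133 = 15.8%, Memorial 47/193 = 24.4% → Memorial
Mild: Mercy 6/9 = 66.7%, Memorial 7/9 = 77.8% → Memorial
Moderate: Mercy 9/17 = 52.9%, Memorial 22/36 = 61.1% → Memorial
Severe: Mercy 15/36 = 41.7%, Memorial 17/36 = 47.2% → Memorial
Overall: Mercy 51/195 = 26.2%, Memorial 93/274 = 33.9% → Memorial
Memorial wins overall and in every case group — no reversal.

Yes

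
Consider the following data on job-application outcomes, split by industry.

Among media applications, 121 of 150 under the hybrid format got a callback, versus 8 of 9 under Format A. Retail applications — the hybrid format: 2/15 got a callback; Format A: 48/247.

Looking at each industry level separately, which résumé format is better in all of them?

Format A

Media: the hybrid format 121/150 = 80.7%, Format A 8/9 = 88.9% → Format A
Retail: the hybrid format 2/15 = 13.3%, Format A 48/247 = 19.4% → Format A
Format A has the higher rate in both groups.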